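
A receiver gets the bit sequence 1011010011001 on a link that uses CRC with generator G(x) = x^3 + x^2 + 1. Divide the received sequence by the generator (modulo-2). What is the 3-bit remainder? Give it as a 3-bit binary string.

000

Modulo-2 division of 1011010011001 by 1101:
  pos 0: 1011 XOR 1101 = 0110
  pos 1: 1100 XOR 1101 = 0001
  pos 4: 1100 XOR 1101 = 0001
  pos 7: 1110 XOR 1101 = 0011
  pos 9: 1101 XOR 1101 = 0000
Remainder = 000 (zero — the frame passes the CRC check).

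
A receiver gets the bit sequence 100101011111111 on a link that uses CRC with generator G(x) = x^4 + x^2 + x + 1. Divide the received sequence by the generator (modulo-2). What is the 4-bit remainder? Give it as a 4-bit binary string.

Modulo-2 division of 100101011111111 by 10111:
  pos 0: 10010 XOR 10111 = 00101
  pos 2: 10110 XOR 10111 = 00001
  pos 6: 11111 XOR 10111 = 01000
  pos 7: 10001 XOR 10111 = 00110
  pos 9: 11011 XOR 10111 = 01100
  pos 10: 11001 XOR 10111 = 01110
Remainder = 1110 (nonzero — an error is detected).

1110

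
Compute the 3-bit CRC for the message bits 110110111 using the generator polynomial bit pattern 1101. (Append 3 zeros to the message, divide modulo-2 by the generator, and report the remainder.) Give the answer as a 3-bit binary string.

000

Append 3 zeros: 110110111000. Divide by 1101 (XOR where the leading bit is 1):
  pos 0: 1101 XOR 1101 = 0000
  pos 4: 1011 XOR 1101 = 0110
  pos 5: 1101 XOR 1101 = 0000
Remainder (last 3 bits) = 000. This is the CRC / FCS.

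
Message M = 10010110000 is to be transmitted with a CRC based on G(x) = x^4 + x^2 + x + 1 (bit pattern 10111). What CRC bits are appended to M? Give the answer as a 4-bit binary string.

Append 4 zeros: 100101100000000. Divide by 10111 (XOR where the leading bit is 1):
  pos 0: 10010 XOR 10111 = 00101
  pos 2: 10111 XOR 10111 = 00000
Remainder (last 4 bits) = 0000. This is the CRC / FCS.

0000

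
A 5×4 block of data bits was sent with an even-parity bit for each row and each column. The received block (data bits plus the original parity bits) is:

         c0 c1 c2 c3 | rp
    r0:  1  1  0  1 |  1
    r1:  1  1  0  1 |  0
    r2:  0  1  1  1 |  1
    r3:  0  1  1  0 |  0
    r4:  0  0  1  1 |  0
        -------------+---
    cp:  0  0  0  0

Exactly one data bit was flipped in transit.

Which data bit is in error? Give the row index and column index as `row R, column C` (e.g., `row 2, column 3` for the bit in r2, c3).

Recompute each row's even parity and compare to rp:
  r0: data parity 1, sent rp 1 → ok
  r1: data parity 1, sent rp 0 → mismatch
  r2: data parity 1, sent rp 1 → ok
  r3: data parity 0, sent rp 0 → ok
  r4: data parity 0, sent rp 0 → ok
Recompute each column's even parity and compare to cp:
  c0: data parity 0, sent cp 0 → ok
  c1: data parity 0, sent cp 0 → ok
  c2: data parity 1, sent cp 0 → mismatch
  c3: data parity 0, sent cp 0 → ok
Exactly one row (r1) and one column (c2) fail → the flipped bit is at their intersection.

row 1, column 2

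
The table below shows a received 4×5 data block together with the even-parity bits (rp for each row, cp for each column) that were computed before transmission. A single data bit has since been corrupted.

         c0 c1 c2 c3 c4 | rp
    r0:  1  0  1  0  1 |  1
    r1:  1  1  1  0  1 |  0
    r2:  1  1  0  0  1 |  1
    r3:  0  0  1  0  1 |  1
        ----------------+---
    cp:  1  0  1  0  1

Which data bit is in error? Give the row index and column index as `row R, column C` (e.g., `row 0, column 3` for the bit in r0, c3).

row 3, column 4

Recompute each row's even parity and compare to rp:
  r0: data parity 1, sent rp 1 → ok
  r1: data parity 0, sent rp 0 → ok
  r2: data parity 1, sent rp 1 → ok
  r3: data parity 0, sent rp 1 → mismatch
Recompute each column's even parity and compare to cp:
  c0: data parity 1, sent cp 1 → ok
  c1: data parity 0, sent cp 0 → ok
  c2: data parity 1, sent cp 1 → ok
  c3: data parity 0, sent cp 0 → ok
  c4: data parity 0, sent cp 1 → mismatch
Exactly one row (r3) and one column (c4) fail → the flipped bit is at their intersection.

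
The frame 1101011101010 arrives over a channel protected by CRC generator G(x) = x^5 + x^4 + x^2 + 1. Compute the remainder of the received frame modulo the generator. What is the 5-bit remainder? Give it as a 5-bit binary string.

Modulo-2 division of 1101011101010 by 110101:
  pos 0: 110101 XOR 110101 = 000000
  pos 6: 110101 XOR 110101 = 000000
Remainder = 00000 (zero — the frame passes the CRC check).

00000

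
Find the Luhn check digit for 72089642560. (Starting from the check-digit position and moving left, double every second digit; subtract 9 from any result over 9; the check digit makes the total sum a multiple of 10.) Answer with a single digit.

3

Partial digits right→left: 0 6 5 2 4 6 9 8 0 2 7
Double every second digit counting from the check-digit position (so the 1st, 3rd, 5th, ... of the partial from the right).
  doubled (with −9 where >9): 0 1 8 9 0 5 → sum 23
  kept as-is: 6 2 6 8 2 → sum 24
Total = 23 + 24 = 47.
Check digit = (10 − (47 mod 10)) mod 10 = 3.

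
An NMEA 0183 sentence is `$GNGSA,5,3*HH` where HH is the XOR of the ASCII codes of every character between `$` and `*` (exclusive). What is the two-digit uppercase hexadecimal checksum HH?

XOR the ASCII codes of the payload characters:
  'G' = 0x47 → acc = 0x47
  'N' = 0x4E → acc = 0x09
  'G' = 0x47 → acc = 0x4E
  'S' = 0x53 → acc = 0x1D
  'A' = 0x41 → acc = 0x5C
  ',' = 0x2C → acc = 0x70
  '5' = 0x35 → acc = 0x45
  ',' = 0x2C → acc = 0x69
  '3' = 0x33 → acc = 0x5A
Checksum = 0x5A.

5A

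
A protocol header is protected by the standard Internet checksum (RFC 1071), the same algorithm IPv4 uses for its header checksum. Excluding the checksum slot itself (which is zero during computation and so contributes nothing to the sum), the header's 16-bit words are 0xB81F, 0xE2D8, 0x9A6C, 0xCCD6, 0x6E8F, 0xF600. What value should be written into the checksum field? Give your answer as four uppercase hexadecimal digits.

One's-complement addition (fold any carry out of bit 15 back into bit 0):
  0xB81F + 0xE2D8 = 0x19AF7 → wrap carry → 0x9AF8
  0x9AF8 + 0x9A6C = 0x13564 → wrap carry → 0x3565
  0x3565 + 0xCCD6 = 0x1023B → wrap carry → 0x023C
  0x023C + 0x6E8F = 0x070CB
  0x70CB + 0xF600 = 0x166CB → wrap carry → 0x66CC
One's-complement sum = 0x66CC.
Checksum = ~0x66CC & 0xFFFF = 0x9933.

9933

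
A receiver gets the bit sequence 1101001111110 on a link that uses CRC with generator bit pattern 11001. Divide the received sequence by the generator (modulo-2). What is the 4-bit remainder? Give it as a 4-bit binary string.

1000

Modulo-2 division of 1101001111110 by 11001:
  pos 0: 11010 XOR 11001 = 00011
  pos 3: 11011 XOR 11001 = 00010
  pos 6: 10111 XOR 11001 = 01110
  pos 7: 11101 XOR 11001 = 00100
Remainder = 1000 (nonzero — an error is detected).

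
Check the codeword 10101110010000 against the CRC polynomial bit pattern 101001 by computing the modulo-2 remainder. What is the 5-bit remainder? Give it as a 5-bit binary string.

00000

Modulo-2 division of 10101110010000 by 101001:
  pos 0: 101011 XOR 101001 = 000010
  pos 4: 101001 XOR 101001 = 000000
Remainder = 00000 (zero — the frame passes the CRC check).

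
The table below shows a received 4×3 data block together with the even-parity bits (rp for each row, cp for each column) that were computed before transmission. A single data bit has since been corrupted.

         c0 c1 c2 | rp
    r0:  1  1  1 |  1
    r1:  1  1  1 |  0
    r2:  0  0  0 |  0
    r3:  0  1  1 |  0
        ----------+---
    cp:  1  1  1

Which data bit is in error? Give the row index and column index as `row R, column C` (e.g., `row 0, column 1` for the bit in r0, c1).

row 1, column 0

Recompute each row's even parity and compare to rp:
  r0: data parity 1, sent rp 1 → ok
  r1: data parity 1, sent rp 0 → mismatch
  r2: data parity 0, sent rp 0 → ok
  r3: data parity 0, sent rp 0 → ok
Recompute each column's even parity and compare to cp:
  c0: data parity 0, sent cp 1 → mismatch
  c1: data parity 1, sent cp 1 → ok
  c2: data parity 1, sent cp 1 → ok
Exactly one row (r1) and one column (c0) fail → the flipped bit is at their intersection.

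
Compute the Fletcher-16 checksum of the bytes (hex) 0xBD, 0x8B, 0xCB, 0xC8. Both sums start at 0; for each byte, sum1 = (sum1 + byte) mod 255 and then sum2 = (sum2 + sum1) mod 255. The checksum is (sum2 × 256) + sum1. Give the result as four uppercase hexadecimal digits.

F9DD

Running sums (mod 255):
  after byte 0 (0xBD): sum1=189, sum2=189
  after byte 1 (0x8B): sum1=73, sum2=7
  after byte 2 (0xCB): sum1=21, sum2=28
  after byte 3 (0xC8): sum1=221, sum2=249
Checksum = sum2·256 + sum1 = 249·256 + 221 = 63965 = 0xF9DD.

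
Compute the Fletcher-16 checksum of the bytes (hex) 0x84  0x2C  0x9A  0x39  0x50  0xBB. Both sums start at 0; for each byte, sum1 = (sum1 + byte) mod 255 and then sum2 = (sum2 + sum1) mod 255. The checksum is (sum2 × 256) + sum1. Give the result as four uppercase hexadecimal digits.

6A90

Running sums (mod 255):
  after byte 0 (0x84): sum1=132, sum2=132
  after byte 1 (0x2C): sum1=176, sum2=53
  after byte 2 (0x9A): sum1=75, sum2=128
  after byte 3 (0x39): sum1=132, sum2=5
  after byte 4 (0x50): sum1=212, sum2=217
  after byte 5 (0xBB): sum1=144, sum2=106
Checksum = sum2·256 + sum1 = 106·256 + 144 = 27280 = 0x6A90.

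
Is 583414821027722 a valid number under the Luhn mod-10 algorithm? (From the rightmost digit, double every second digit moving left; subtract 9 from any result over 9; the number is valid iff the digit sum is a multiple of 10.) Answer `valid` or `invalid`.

invalid

From the right, keep odd positions and double even positions (subtract 9 from any doubled value over 9):
  doubled (positions 2,4,...): 4 5 0 4 8 8 7 → sum 36
  kept (positions 1,3,...): 2 7 2 1 8 1 3 5 → sum 29
Total = 65.
65 mod 10 = 5, so the number is invalid.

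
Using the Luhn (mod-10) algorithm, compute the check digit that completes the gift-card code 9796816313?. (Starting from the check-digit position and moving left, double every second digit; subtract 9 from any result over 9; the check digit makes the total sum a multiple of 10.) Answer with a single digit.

Partial digits right→left: 3 1 3 6 1 8 6 9 7 9
Double every second digit counting from the check-digit position (so the 1st, 3rd, 5th, ... of the partial from the right).
  doubled (with −9 where >9): 6 6 2 3 5 → sum 22
  kept as-is: 1 6 8 9 9 → sum 33
Total = 22 + 33 = 55.
Check digit = (10 − (55 mod 10)) mod 10 = 5.

5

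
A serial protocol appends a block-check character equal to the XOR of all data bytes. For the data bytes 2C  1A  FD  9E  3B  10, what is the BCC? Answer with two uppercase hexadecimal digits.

7E

XOR the bytes together:
  start with 0x2C
  0x2C ⊕ 0x1A = 0x36
  0x36 ⊕ 0xFD = 0xCB
  0xCB ⊕ 0x9E = 0x55
  0x55 ⊕ 0x3B = 0x6E
  0x6E ⊕ 0x10 = 0x7E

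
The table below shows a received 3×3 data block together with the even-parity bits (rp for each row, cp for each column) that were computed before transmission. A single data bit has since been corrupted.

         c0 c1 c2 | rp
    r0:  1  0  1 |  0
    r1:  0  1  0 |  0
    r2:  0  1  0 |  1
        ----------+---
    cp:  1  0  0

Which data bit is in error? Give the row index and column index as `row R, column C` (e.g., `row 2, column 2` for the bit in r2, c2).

Recompute each row's even parity and compare to rp:
  r0: data parity 0, sent rp 0 → ok
  r1: data parity 1, sent rp 0 → mismatch
  r2: data parity 1, sent rp 1 → ok
Recompute each column's even parity and compare to cp:
  c0: data parity 1, sent cp 1 → ok
  c1: data parity 0, sent cp 0 → ok
  c2: data parity 1, sent cp 0 → mismatch
Exactly one row (r1) and one column (c2) fail → the flipped bit is at their intersection.

row 1, column 2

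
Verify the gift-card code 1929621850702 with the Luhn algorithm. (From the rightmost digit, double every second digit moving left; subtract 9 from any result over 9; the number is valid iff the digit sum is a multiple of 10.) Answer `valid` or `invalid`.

From the right, keep odd positions and double even positions (subtract 9 from any doubled value over 9):
  doubled (positions 2,4,...): 0 0 7 4 9 9 → sum 29
  kept (positions 1,3,...): 2 7 5 1 6 2 1 → sum 24
Total = 53.
53 mod 10 = 3, so the number is invalid.

invalid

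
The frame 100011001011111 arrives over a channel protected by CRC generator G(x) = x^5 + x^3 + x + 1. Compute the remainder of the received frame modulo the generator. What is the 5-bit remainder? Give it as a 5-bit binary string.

Modulo-2 division of 100011001011111 by 101011:
  pos 0: 100011 XOR 101011 = 001000
  pos 2: 100000 XOR 101011 = 001011
  pos 4: 101110 XOR 101011 = 000101
  pos 7: 101111 XOR 101011 = 000100
Remainder = 10011 (nonzero — an error is detected).

10011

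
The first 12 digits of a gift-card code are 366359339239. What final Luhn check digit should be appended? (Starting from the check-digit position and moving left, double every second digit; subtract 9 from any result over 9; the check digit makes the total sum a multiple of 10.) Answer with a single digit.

Partial digits right→left: 9 3 2 9 3 3 9 5 3 6 6 3
Double every second digit counting from the check-digit position (so the 1st, 3rd, 5th, ... of the partial from the right).
  doubled (with −9 where >9): 9 4 6 9 6 3 → sum 37
  kept as-is: 3 9 3 5 6 3 → sum 29
Total = 37 + 29 = 66.
Check digit = (10 − (66 mod 10)) mod 10 = 4.

4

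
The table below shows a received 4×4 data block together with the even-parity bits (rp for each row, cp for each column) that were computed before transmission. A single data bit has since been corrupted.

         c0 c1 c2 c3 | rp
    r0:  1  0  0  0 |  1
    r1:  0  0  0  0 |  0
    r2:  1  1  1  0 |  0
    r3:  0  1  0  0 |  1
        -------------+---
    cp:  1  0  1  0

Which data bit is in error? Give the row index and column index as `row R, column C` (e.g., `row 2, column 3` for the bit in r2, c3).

Recompute each row's even parity and compare to rp:
  r0: data parity 1, sent rp 1 → ok
  r1: data parity 0, sent rp 0 → ok
  r2: data parity 1, sent rp 0 → mismatch
  r3: data parity 1, sent rp 1 → ok
Recompute each column's even parity and compare to cp:
  c0: data parity 0, sent cp 1 → mismatch
  c1: data parity 0, sent cp 0 → ok
  c2: data parity 1, sent cp 1 → ok
  c3: data parity 0, sent cp 0 → ok
Exactly one row (r2) and one column (c0) fail → the flipped bit is at their intersection.

row 2, column 0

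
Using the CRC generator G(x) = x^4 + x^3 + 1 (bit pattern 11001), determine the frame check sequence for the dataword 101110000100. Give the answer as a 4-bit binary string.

0110

Append 4 zeros: 1011100001000000. Divide by 11001 (XOR where the leading bit is 1):
  pos 0: 10111 XOR 11001 = 01110
  pos 1: 11100 XOR 11001 = 00101
  pos 3: 10100 XOR 11001 = 01101
  pos 4: 11010 XOR 11001 = 00011
  pos 7: 11100 XOR 11001 = 00101
  pos 9: 10100 XOR 11001 = 01101
  pos 10: 11010 XOR 11001 = 00011
Remainder (last 4 bits) = 0110. This is the CRC / FCS.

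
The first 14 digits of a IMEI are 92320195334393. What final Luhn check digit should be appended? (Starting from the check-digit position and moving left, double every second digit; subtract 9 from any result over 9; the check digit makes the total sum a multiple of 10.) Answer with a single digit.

4

Partial digits right→left: 3 9 3 4 3 3 5 9 1 0 2 3 2 9
Double every second digit counting from the check-digit position (so the 1st, 3rd, 5th, ... of the partial from the right).
  doubled (with −9 where >9): 6 6 6 1 2 4 4 → sum 29
  kept as-is: 9 4 3 9 0 3 9 → sum 37
Total = 29 + 37 = 66.
Check digit = (10 − (66 mod 10)) mod 10 = 4.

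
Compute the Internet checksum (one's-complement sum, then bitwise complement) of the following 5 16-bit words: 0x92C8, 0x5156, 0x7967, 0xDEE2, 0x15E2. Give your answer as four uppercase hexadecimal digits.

One's-complement addition (fold any carry out of bit 15 back into bit 0):
  0x92C8 + 0x5156 = 0x0E41E
  0xE41E + 0x7967 = 0x15D85 → wrap carry → 0x5D86
  0x5D86 + 0xDEE2 = 0x13C68 → wrap carry → 0x3C69
  0x3C69 + 0x15E2 = 0x0524B
One's-complement sum = 0x524B.
Checksum = ~0x524B & 0xFFFF = 0xADB4.

ADB4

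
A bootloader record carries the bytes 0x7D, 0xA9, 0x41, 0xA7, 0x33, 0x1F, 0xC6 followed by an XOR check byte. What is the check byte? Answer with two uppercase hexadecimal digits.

XOR the bytes together:
  start with 0x7D
  0x7D ⊕ 0xA9 = 0xD4
  0xD4 ⊕ 0x41 = 0x95
  0x95 ⊕ 0xA7 = 0x32
  0x32 ⊕ 0x33 = 0x01
  0x01 ⊕ 0x1F = 0x1E
  0x1E ⊕ 0xC6 = 0xD8

D8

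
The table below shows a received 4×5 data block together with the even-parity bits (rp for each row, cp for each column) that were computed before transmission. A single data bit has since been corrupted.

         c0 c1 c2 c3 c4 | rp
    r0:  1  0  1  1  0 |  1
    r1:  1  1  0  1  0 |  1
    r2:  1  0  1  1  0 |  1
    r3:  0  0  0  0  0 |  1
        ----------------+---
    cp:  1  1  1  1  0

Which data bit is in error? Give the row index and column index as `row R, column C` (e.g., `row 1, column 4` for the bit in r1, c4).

Recompute each row's even parity and compare to rp:
  r0: data parity 1, sent rp 1 → ok
  r1: data parity 1, sent rp 1 → ok
  r2: data parity 1, sent rp 1 → ok
  r3: data parity 0, sent rp 1 → mismatch
Recompute each column's even parity and compare to cp:
  c0: data parity 1, sent cp 1 → ok
  c1: data parity 1, sent cp 1 → ok
  c2: data parity 0, sent cp 1 → mismatch
  c3: data parity 1, sent cp 1 → ok
  c4: data parity 0, sent cp 0 → ok
Exactly one row (r3) and one column (c2) fail → the flipped bit is at their intersection.

row 3, column 2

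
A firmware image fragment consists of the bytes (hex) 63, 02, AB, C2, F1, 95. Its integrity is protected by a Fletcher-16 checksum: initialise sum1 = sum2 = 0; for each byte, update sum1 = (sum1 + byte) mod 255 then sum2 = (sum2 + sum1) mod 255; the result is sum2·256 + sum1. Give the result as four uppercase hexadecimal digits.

CE5B

Running sums (mod 255):
  after byte 0 (63): sum1=99, sum2=99
  after byte 1 (02): sum1=101, sum2=200
  after byte 2 (AB): sum1=17, sum2=217
  after byte 3 (C2): sum1=211, sum2=173
  after byte 4 (F1): sum1=197, sum2=115
  after byte 5 (95): sum1=91, sum2=206
Checksum = sum2·256 + sum1 = 206·256 + 91 = 52827 = 0xCE5B.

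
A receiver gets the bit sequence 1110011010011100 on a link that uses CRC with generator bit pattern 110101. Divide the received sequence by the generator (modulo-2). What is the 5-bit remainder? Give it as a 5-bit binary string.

Modulo-2 division of 1110011010011100 by 110101:
  pos 0: 111001 XOR 110101 = 001100
  pos 2: 110010 XOR 110101 = 000111
  pos 5: 111100 XOR 110101 = 001001
  pos 7: 100111 XOR 110101 = 010010
  pos 8: 100101 XOR 110101 = 010000
  pos 9: 100000 XOR 110101 = 010101
  pos 10: 101010 XOR 110101 = 011111
Remainder = 11111 (nonzero — an error is detected).

11111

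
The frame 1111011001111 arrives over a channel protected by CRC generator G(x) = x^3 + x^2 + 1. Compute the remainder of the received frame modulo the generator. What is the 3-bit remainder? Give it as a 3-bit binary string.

000

Modulo-2 division of 1111011001111 by 1101:
  pos 0: 1111 XOR 1101 = 0010
  pos 2: 1001 XOR 1101 = 0100
  pos 3: 1001 XOR 1101 = 0100
  pos 4: 1000 XOR 1101 = 0101
  pos 5: 1010 XOR 1101 = 0111
  pos 6: 1111 XOR 1101 = 0010
  pos 8: 1011 XOR 1101 = 0110
  pos 9: 1101 XOR 1101 = 0000
Remainder = 000 (zero — the frame passes the CRC check).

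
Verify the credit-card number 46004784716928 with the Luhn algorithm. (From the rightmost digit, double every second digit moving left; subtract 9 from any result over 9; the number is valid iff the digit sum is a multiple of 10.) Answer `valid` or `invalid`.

valid

From the right, keep odd positions and double even positions (subtract 9 from any doubled value over 9):
  doubled (positions 2,4,...): 4 3 5 7 8 0 8 → sum 35
  kept (positions 1,3,...): 8 9 1 4 7 0 6 → sum 35
Total = 70.
70 mod 10 = 0, so the number is valid.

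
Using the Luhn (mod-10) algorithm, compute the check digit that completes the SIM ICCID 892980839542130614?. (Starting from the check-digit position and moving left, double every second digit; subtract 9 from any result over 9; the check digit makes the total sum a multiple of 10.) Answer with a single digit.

3

Partial digits right→left: 4 1 6 0 3 1 2 4 5 9 3 8 0 8 9 2 9 8
Double every second digit counting from the check-digit position (so the 1st, 3rd, 5th, ... of the partial from the right).
  doubled (with −9 where >9): 8 3 6 4 1 6 0 9 9 → sum 46
  kept as-is: 1 0 1 4 9 8 8 2 8 → sum 41
Total = 46 + 41 = 87.
Check digit = (10 − (87 mod 10)) mod 10 = 3.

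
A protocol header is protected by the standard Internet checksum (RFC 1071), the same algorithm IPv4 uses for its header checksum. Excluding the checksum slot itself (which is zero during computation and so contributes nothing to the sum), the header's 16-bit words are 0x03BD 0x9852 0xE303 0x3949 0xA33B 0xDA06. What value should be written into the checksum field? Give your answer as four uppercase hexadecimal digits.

One's-complement addition (fold any carry out of bit 15 back into bit 0):
  0x03BD + 0x9852 = 0x09C0F
  0x9C0F + 0xE303 = 0x17F12 → wrap carry → 0x7F13
  0x7F13 + 0x3949 = 0x0B85C
  0xB85C + 0xA33B = 0x15B97 → wrap carry → 0x5B98
  0x5B98 + 0xDA06 = 0x1359E → wrap carry → 0x359F
One's-complement sum = 0x359F.
Checksum = ~0x359F & 0xFFFF = 0xCA60.

CA60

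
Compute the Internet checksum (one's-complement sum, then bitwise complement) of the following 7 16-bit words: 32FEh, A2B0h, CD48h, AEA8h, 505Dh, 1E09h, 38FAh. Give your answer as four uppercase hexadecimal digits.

One's-complement addition (fold any carry out of bit 15 back into bit 0):
  0x32FE + 0xA2B0 = 0x0D5AE
  0xD5AE + 0xCD48 = 0x1A2F6 → wrap carry → 0xA2F7
  0xA2F7 + 0xAEA8 = 0x1519F → wrap carry → 0x51A0
  0x51A0 + 0x505D = 0x0A1FD
  0xA1FD + 0x1E09 = 0x0C006
  0xC006 + 0x38FA = 0x0F900
One's-complement sum = 0xF900.
Checksum = ~0xF900 & 0xFFFF = 0x06FF.

06FF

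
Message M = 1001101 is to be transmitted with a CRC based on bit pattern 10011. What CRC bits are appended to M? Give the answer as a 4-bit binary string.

Append 4 zeros: 10011010000. Divide by 10011 (XOR where the leading bit is 1):
  pos 0: 10011 XOR 10011 = 00000
  pos 6: 10000 XOR 10011 = 00011
Remainder (last 4 bits) = 0011. This is the CRC / FCS.

0011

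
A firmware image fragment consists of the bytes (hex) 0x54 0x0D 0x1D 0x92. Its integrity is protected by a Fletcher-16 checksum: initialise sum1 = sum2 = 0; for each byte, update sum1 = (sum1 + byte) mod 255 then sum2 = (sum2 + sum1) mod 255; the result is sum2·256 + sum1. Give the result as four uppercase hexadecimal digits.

Running sums (mod 255):
  after byte 0 (0x54): sum1=84, sum2=84
  after byte 1 (0x0D): sum1=97, sum2=181
  after byte 2 (0x1D): sum1=126, sum2=52
  after byte 3 (0x92): sum1=17, sum2=69
Checksum = sum2·256 + sum1 = 69·256 + 17 = 17681 = 0x4511.

4511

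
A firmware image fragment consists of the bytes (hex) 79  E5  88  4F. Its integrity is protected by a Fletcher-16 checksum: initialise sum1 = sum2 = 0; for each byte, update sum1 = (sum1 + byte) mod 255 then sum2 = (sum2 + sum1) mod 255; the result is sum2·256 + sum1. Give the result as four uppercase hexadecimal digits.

Running sums (mod 255):
  after byte 0 (79): sum1=121, sum2=121
  after byte 1 (E5): sum1=95, sum2=216
  after byte 2 (88): sum1=231, sum2=192
  after byte 3 (4F): sum1=55, sum2=247
Checksum = sum2·256 + sum1 = 247·256 + 55 = 63287 = 0xF737.

F737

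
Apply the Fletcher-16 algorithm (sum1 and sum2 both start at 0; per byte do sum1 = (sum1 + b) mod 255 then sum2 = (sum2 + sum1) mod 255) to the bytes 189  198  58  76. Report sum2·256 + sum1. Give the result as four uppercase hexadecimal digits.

Running sums (mod 255):
  after byte 0 (189): sum1=189, sum2=189
  after byte 1 (198): sum1=132, sum2=66
  after byte 2 (58): sum1=190, sum2=1
  after byte 3 (76): sum1=11, sum2=12
Checksum = sum2·256 + sum1 = 12·256 + 11 = 3083 = 0x0C0B.

0C0B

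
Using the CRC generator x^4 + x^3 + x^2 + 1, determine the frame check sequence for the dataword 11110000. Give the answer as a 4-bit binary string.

Append 4 zeros: 111100000000. Divide by 11101 (XOR where the leading bit is 1):
  pos 0: 11110 XOR 11101 = 00011
  pos 3: 11000 XOR 11101 = 00101
  pos 5: 10100 XOR 11101 = 01001
  pos 6: 10010 XOR 11101 = 01111
  pos 7: 11110 XOR 11101 = 00011
Remainder (last 4 bits) = 0011. This is the CRC / FCS.

0011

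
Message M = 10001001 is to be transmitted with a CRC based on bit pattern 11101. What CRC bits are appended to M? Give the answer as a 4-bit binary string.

Append 4 zeros: 100010010000. Divide by 11101 (XOR where the leading bit is 1):
  pos 0: 10001 XOR 11101 = 01100
  pos 1: 11000 XOR 11101 = 00101
  pos 3: 10101 XOR 11101 = 01000
  pos 4: 10000 XOR 11101 = 01101
  pos 5: 11010 XOR 11101 = 00111
  pos 7: 11100 XOR 11101 = 00001
Remainder (last 4 bits) = 0001. This is the CRC / FCS.

0001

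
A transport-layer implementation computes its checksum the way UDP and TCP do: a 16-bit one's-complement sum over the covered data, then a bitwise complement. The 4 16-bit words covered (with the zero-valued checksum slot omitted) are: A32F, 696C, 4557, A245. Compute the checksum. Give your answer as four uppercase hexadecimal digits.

0BC7

One's-complement addition (fold any carry out of bit 15 back into bit 0):
  0xA32F + 0x696C = 0x10C9B → wrap carry → 0x0C9C
  0x0C9C + 0x4557 = 0x051F3
  0x51F3 + 0xA245 = 0x0F438
One's-complement sum = 0xF438.
Checksum = ~0xF438 & 0xFFFF = 0x0BC7.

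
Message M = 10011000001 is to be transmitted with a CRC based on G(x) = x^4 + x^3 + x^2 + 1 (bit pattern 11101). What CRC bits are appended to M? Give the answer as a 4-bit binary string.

1001

Append 4 zeros: 100110000010000. Divide by 11101 (XOR where the leading bit is 1):
  pos 0: 10011 XOR 11101 = 01110
  pos 1: 11100 XOR 11101 = 00001
  pos 5: 10000 XOR 11101 = 01101
  pos 6: 11011 XOR 11101 = 00110
  pos 8: 11000 XOR 11101 = 00101
  pos 10: 10100 XOR 11101 = 01001
Remainder (last 4 bits) = 1001. This is the CRC / FCS.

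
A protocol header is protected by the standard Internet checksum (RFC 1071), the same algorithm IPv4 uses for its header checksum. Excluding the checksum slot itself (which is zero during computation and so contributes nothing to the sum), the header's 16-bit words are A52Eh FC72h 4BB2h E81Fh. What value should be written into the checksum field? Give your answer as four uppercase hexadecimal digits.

One's-complement addition (fold any carry out of bit 15 back into bit 0):
  0xA52E + 0xFC72 = 0x1A1A0 → wrap carry → 0xA1A1
  0xA1A1 + 0x4BB2 = 0x0ED53
  0xED53 + 0xE81F = 0x1D572 → wrap carry → 0xD573
One's-complement sum = 0xD573.
Checksum = ~0xD573 & 0xFFFF = 0x2A8C.

2A8C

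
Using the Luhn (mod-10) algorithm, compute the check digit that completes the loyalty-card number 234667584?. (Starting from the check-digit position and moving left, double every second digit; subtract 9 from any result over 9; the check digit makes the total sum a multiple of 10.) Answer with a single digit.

2

Partial digits right→left: 4 8 5 7 6 6 4 3 2
Double every second digit counting from the check-digit position (so the 1st, 3rd, 5th, ... of the partial from the right).
  doubled (with −9 where >9): 8 1 3 8 4 → sum 24
  kept as-is: 8 7 6 3 → sum 24
Total = 24 + 24 = 48.
Check digit = (10 − (48 mod 10)) mod 10 = 2.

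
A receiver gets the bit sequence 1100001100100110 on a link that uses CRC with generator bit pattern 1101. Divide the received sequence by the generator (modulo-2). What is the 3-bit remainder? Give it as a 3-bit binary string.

Modulo-2 division of 1100001100100110 by 1101:
  pos 0: 1100 XOR 1101 = 0001
  pos 3: 1001 XOR 1101 = 0100
  pos 4: 1001 XOR 1101 = 0100
  pos 5: 1000 XOR 1101 = 0101
  pos 6: 1010 XOR 1101 = 0111
  pos 7: 1111 XOR 1101 = 0010
  pos 9: 1000 XOR 1101 = 0101
  pos 10: 1011 XOR 1101 = 0110
  pos 11: 1101 XOR 1101 = 0000
Remainder = 000 (zero — the frame passes the CRC check).

000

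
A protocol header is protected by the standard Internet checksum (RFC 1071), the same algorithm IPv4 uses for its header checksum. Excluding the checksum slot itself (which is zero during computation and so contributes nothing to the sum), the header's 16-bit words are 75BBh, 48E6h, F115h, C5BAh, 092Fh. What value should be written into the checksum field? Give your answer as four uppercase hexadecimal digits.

815E

One's-complement addition (fold any carry out of bit 15 back into bit 0):
  0x75BB + 0x48E6 = 0x0BEA1
  0xBEA1 + 0xF115 = 0x1AFB6 → wrap carry → 0xAFB7
  0xAFB7 + 0xC5BA = 0x17571 → wrap carry → 0x7572
  0x7572 + 0x092F = 0x07EA1
One's-complement sum = 0x7EA1.
Checksum = ~0x7EA1 & 0xFFFF = 0x815E.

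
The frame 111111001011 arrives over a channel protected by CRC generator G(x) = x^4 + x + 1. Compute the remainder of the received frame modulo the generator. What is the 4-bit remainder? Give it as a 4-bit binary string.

Modulo-2 division of 111111001011 by 10011:
  pos 0: 11111 XOR 10011 = 01100
  pos 1: 11001 XOR 10011 = 01010
  pos 2: 10100 XOR 10011 = 00111
  pos 4: 11101 XOR 10011 = 01110
  pos 5: 11100 XOR 10011 = 01111
  pos 6: 11111 XOR 10011 = 01100
  pos 7: 11001 XOR 10011 = 01010
Remainder = 1010 (nonzero — an error is detected).

1010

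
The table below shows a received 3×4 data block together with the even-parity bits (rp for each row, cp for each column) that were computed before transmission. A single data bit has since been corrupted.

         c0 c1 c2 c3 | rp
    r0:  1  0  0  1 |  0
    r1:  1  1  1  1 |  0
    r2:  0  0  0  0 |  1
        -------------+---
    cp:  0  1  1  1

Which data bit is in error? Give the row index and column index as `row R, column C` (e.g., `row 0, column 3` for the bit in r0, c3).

Recompute each row's even parity and compare to rp:
  r0: data parity 0, sent rp 0 → ok
  r1: data parity 0, sent rp 0 → ok
  r2: data parity 0, sent rp 1 → mismatch
Recompute each column's even parity and compare to cp:
  c0: data parity 0, sent cp 0 → ok
  c1: data parity 1, sent cp 1 → ok
  c2: data parity 1, sent cp 1 → ok
  c3: data parity 0, sent cp 1 → mismatch
Exactly one row (r2) and one column (c3) fail → the flipped bit is at their intersection.

row 2, column 3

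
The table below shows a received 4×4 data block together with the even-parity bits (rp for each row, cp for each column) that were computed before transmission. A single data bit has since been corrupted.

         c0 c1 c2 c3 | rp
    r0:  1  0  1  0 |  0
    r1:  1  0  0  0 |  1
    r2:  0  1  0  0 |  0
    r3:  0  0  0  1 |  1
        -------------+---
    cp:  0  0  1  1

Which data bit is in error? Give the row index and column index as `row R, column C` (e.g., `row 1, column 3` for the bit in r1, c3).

Recompute each row's even parity and compare to rp:
  r0: data parity 0, sent rp 0 → ok
  r1: data parity 1, sent rp 1 → ok
  r2: data parity 1, sent rp 0 → mismatch
  r3: data parity 1, sent rp 1 → ok
Recompute each column's even parity and compare to cp:
  c0: data parity 0, sent cp 0 → ok
  c1: data parity 1, sent cp 0 → mismatch
  c2: data parity 1, sent cp 1 → ok
  c3: data parity 1, sent cp 1 → ok
Exactly one row (r2) and one column (c1) fail → the flipped bit is at their intersection.

row 2, column 1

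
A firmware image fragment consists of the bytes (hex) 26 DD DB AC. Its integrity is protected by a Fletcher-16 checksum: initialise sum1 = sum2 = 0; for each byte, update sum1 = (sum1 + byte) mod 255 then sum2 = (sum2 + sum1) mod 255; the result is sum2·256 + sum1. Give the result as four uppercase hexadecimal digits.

Running sums (mod 255):
  after byte 0 (26): sum1=38, sum2=38
  after byte 1 (DD): sum1=4, sum2=42
  after byte 2 (DB): sum1=223, sum2=10
  after byte 3 (AC): sum1=140, sum2=150
Checksum = sum2·256 + sum1 = 150·256 + 140 = 38540 = 0x968C.

968C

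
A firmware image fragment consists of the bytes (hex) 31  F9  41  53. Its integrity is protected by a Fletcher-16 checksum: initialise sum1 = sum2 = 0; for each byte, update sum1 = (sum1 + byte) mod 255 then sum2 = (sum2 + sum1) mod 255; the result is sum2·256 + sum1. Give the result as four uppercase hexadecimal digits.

88BF

Running sums (mod 255):
  after byte 0 (31): sum1=49, sum2=49
  after byte 1 (F9): sum1=43, sum2=92
  after byte 2 (41): sum1=108, sum2=200
  after byte 3 (53): sum1=191, sum2=136
Checksum = sum2·256 + sum1 = 136·256 + 191 = 35007 = 0x88BF.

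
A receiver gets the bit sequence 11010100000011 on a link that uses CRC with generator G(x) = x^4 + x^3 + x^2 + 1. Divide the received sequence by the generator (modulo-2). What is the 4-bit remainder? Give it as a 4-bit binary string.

Modulo-2 division of 11010100000011 by 11101:
  pos 0: 11010 XOR 11101 = 00111
  pos 2: 11110 XOR 11101 = 00011
  pos 5: 11000 XOR 11101 = 00101
  pos 7: 10100 XOR 11101 = 01001
  pos 8: 10011 XOR 11101 = 01110
  pos 9: 11101 XOR 11101 = 00000
Remainder = 0000 (zero — the frame passes the CRC check).

0000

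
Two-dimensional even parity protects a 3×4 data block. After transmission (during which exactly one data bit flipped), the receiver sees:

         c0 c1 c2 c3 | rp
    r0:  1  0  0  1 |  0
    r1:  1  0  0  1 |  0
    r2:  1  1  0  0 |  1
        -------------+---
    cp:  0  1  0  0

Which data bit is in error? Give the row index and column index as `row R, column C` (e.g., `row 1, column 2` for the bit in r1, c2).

Recompute each row's even parity and compare to rp:
  r0: data parity 0, sent rp 0 → ok
  r1: data parity 0, sent rp 0 → ok
  r2: data parity 0, sent rp 1 → mismatch
Recompute each column's even parity and compare to cp:
  c0: data parity 1, sent cp 0 → mismatch
  c1: data parity 1, sent cp 1 → ok
  c2: data parity 0, sent cp 0 → ok
  c3: data parity 0, sent cp 0 → ok
Exactly one row (r2) and one column (c0) fail → the flipped bit is at their intersection.

row 2, column 0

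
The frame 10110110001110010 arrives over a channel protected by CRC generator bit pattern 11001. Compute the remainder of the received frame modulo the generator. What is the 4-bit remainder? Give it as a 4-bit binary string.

0000

Modulo-2 division of 10110110001110010 by 11001:
  pos 0: 10110 XOR 11001 = 01111
  pos 1: 11111 XOR 11001 = 00110
  pos 3: 11010 XOR 11001 = 00011
  pos 6: 11001 XOR 11001 = 00000
  pos 11: 11001 XOR 11001 = 00000
Remainder = 0000 (zero — the frame passes the CRC check).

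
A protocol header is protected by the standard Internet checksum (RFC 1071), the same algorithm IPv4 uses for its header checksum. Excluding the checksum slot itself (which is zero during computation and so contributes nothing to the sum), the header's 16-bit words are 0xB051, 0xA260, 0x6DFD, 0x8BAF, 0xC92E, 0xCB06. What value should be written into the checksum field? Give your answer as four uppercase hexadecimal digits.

One's-complement addition (fold any carry out of bit 15 back into bit 0):
  0xB051 + 0xA260 = 0x152B1 → wrap carry → 0x52B2
  0x52B2 + 0x6DFD = 0x0C0AF
  0xC0AF + 0x8BAF = 0x14C5E → wrap carry → 0x4C5F
  0x4C5F + 0xC92E = 0x1158D → wrap carry → 0x158E
  0x158E + 0xCB06 = 0x0E094
One's-complement sum = 0xE094.
Checksum = ~0xE094 & 0xFFFF = 0x1F6B.

1F6B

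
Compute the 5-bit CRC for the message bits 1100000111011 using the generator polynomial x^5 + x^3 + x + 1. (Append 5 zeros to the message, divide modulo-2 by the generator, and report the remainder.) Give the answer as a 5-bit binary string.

Append 5 zeros: 110000011101100000. Divide by 101011 (XOR where the leading bit is 1):
  pos 0: 110000 XOR 101011 = 011011
  pos 1: 110110 XOR 101011 = 011101
  pos 2: 111011 XOR 101011 = 010000
  pos 3: 100001 XOR 101011 = 001010
  pos 5: 101010 XOR 101011 = 000001
  pos 10: 111000 XOR 101011 = 010011
  pos 11: 100110 XOR 101011 = 001101
Remainder (last 5 bits) = 11010. This is the CRC / FCS.

11010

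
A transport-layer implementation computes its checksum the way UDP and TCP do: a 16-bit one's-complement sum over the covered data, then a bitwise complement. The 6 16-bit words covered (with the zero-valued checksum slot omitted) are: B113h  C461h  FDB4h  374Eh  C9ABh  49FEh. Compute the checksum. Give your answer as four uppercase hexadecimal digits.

One's-complement addition (fold any carry out of bit 15 back into bit 0):
  0xB113 + 0xC461 = 0x17574 → wrap carry → 0x7575
  0x7575 + 0xFDB4 = 0x17329 → wrap carry → 0x732A
  0x732A + 0x374E = 0x0AA78
  0xAA78 + 0xC9AB = 0x17423 → wrap carry → 0x7424
  0x7424 + 0x49FE = 0x0BE22
One's-complement sum = 0xBE22.
Checksum = ~0xBE22 & 0xFFFF = 0x41DD.

41DD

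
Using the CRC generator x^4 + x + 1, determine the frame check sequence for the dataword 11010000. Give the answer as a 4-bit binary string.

Append 4 zeros: 110100000000. Divide by 10011 (XOR where the leading bit is 1):
  pos 0: 11010 XOR 10011 = 01001
  pos 1: 10010 XOR 10011 = 00001
  pos 5: 10000 XOR 10011 = 00011
Remainder (last 4 bits) = 1100. This is the CRC / FCS.

1100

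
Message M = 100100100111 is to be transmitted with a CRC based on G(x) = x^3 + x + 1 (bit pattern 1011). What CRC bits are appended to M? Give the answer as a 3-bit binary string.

Append 3 zeros: 100100100111000. Divide by 1011 (XOR where the leading bit is 1):
  pos 0: 1001 XOR 1011 = 0010
  pos 2: 1000 XOR 1011 = 0011
  pos 4: 1110 XOR 1011 = 0101
  pos 5: 1010 XOR 1011 = 0001
  pos 8: 1111 XOR 1011 = 0100
  pos 9: 1000 XOR 1011 = 0011
  pos 11: 1100 XOR 1011 = 0111
Remainder (last 3 bits) = 111. This is the CRC / FCS.

111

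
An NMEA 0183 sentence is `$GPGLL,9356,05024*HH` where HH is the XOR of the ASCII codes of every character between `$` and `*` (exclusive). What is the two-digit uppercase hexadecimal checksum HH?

XOR the ASCII codes of the payload characters:
  'G' = 0x47 → acc = 0x47
  'P' = 0x50 → acc = 0x17
  'G' = 0x47 → acc = 0x50
  'L' = 0x4C → acc = 0x1C
  'L' = 0x4C → acc = 0x50
  ',' = 0x2C → acc = 0x7C
  '9' = 0x39 → acc = 0x45
  '3' = 0x33 → acc = 0x76
  '5' = 0x35 → acc = 0x43
  '6' = 0x36 → acc = 0x75
  ',' = 0x2C → acc = 0x59
  '0' = 0x30 → acc = 0x69
  '5' = 0x35 → acc = 0x5C
  '0' = 0x30 → acc = 0x6C
  '2' = 0x32 → acc = 0x5E
  '4' = 0x34 → acc = 0x6A
Checksum = 0x6A.

6A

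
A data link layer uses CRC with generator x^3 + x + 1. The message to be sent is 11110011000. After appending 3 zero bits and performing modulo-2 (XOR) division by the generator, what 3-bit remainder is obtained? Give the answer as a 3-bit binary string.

011

Append 3 zeros: 11110011000000. Divide by 1011 (XOR where the leading bit is 1):
  pos 0: 1111 XOR 1011 = 0100
  pos 1: 1000 XOR 1011 = 0011
  pos 3: 1101 XOR 1011 = 0110
  pos 4: 1101 XOR 1011 = 0110
  pos 5: 1100 XOR 1011 = 0111
  pos 6: 1110 XOR 1011 = 0101
  pos 7: 1010 XOR 1011 = 0001
  pos 10: 1000 XOR 1011 = 0011
Remainder (last 3 bits) = 011. This is the CRC / FCS.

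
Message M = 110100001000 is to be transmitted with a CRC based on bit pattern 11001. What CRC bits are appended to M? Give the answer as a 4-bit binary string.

1001

Append 4 zeros: 1101000010000000. Divide by 11001 (XOR where the leading bit is 1):
  pos 0: 11010 XOR 11001 = 00011
  pos 3: 11000 XOR 11001 = 00001
  pos 7: 11000 XOR 11001 = 00001
  pos 11: 10000 XOR 11001 = 01001
Remainder (last 4 bits) = 1001. This is the CRC / FCS.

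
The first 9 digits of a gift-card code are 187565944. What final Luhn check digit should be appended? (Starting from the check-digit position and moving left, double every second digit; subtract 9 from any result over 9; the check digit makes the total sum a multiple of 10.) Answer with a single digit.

Partial digits right→left: 4 4 9 5 6 5 7 8 1
Double every second digit counting from the check-digit position (so the 1st, 3rd, 5th, ... of the partial from the right).
  doubled (with −9 where >9): 8 9 3 5 2 → sum 27
  kept as-is: 4 5 5 8 → sum 22
Total = 27 + 22 = 49.
Check digit = (10 − (49 mod 10)) mod 10 = 1.

1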